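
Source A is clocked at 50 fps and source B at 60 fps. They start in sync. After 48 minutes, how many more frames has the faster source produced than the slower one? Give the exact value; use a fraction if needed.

28800 frames

48 min = 2880 s.
A emits 50 × 2880 = 144000 frames; B emits 60 × 2880 = 172800.
Difference = 28800 frames; B is ahead of A.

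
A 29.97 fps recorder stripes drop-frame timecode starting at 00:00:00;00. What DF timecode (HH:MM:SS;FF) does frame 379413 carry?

03:30:59;21

Each 10-minute DF block holds 10 × 60 × 30 − 9 × 2 = 17982 frames. 379413 ÷ 17982 → 21 full blocks, remainder 1791.
Within the partial block the first minute is 1800 frames and each further minute 1798, so 0 further minute boundaries passed. Total skipped labels = 18 × 21 + 2 × 0 = 378.
Non-drop label index = 379413 + 378 = 379791; at 30 labels/s that is 03:30:59:21, i.e. DF 03:30:59;21.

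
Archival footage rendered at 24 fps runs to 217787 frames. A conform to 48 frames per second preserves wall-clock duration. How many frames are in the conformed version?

435574 frames

Target frames = source frames × (target rate / source rate) = 217787 × (48)/(24) = 217787 × 2 = 435574.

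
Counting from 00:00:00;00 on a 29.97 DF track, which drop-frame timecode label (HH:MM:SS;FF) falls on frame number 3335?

Each 10-minute DF block holds 10 × 60 × 30 − 9 × 2 = 17982 frames. 3335 ÷ 17982 → 0 full blocks, remainder 3335.
Within the partial block the first minute is 1800 frames and each further minute 1798, so 1 further minute boundary passed. Total skipped labels = 18 × 0 + 2 × 1 = 2.
Non-drop label index = 3335 + 2 = 3337; at 30 labels/s that is 00:01:51:07, i.e. DF 00:01:51;07.

00:01:51;07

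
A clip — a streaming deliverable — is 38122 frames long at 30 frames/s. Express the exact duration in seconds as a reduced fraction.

Running time = 38122 ÷ (30) = 38122 × 1/30 = 19061/15 s.

19061/15 seconds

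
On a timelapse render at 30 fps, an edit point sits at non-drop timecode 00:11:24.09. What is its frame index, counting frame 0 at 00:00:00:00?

frame 20529

Total seconds to the label: (0 × 3600 + 11 × 60 + 24) = 684.
Frame index = 684 × 30 + 9 = 20529.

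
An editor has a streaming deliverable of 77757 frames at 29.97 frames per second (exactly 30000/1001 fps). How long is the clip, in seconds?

Running time = 77757 / (30000/1001) = 2594.4919 s.

2594.4919 seconds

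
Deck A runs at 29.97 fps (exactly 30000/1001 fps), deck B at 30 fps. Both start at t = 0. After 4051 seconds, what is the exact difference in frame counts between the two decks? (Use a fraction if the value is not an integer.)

A emits 30000/1001 × 4051 = 121530000/1001 frames; B emits 30 × 4051 = 121530.
Difference = 121530/1001 frames (≈ 121.4086); B is ahead of A.

121530/1001 frames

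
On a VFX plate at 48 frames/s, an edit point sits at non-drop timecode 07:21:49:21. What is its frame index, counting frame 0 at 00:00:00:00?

1272453

Total seconds to the label: (7 × 3600 + 21 × 60 + 49) = 26509.
Frame index = 26509 × 48 + 21 = 1272453.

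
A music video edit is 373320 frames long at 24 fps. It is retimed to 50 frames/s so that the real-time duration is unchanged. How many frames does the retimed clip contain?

777750 frames

Target frames = source frames × (target rate / source rate) = 373320 × (50)/(24) = 373320 × 25/12 = 777750.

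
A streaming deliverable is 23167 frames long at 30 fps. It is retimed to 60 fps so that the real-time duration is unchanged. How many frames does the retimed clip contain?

46334 frames

Frames at target rate = 23167 × (60) / (30) = 46334.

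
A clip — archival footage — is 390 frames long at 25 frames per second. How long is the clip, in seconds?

15.6 seconds

Running time = 390 / (25) = 15.6 s.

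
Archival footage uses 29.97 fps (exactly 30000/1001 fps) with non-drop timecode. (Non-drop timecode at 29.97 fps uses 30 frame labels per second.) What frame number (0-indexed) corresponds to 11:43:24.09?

Total seconds to the label: (11 × 3600 + 43 × 60 + 24) = 42204.
Frame index = 42204 × 30 + 9 = 1266129.

frame 1266129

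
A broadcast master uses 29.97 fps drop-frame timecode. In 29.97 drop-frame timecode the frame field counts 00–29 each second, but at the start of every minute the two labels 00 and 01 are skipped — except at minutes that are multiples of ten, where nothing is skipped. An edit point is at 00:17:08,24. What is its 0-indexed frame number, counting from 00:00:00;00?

As if non-drop at 30 labels/s: (0 × 3600 + 17 × 60 + 8) × 30 + 24 = 30864.
Minute boundaries passed: 17; those not divisible by 10: 17 − 1 = 16; dropped labels = 2 × 16 = 32.
Actual frame index = 30864 − 32 = 30832.

30832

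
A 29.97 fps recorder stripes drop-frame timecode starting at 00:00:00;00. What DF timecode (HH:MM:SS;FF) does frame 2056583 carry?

Each 10-minute DF block holds 10 × 60 × 30 − 9 × 2 = 17982 frames. 2056583 ÷ 17982 → 114 full blocks, remainder 6635.
Within the partial block the first minute is 1800 frames and each further minute 1798, so 3 further minute boundaries passed. Total skipped labels = 18 × 114 + 2 × 3 = 2058.
Non-drop label index = 2056583 + 2058 = 2058641; at 30 labels/s that is 19:03:41:11, i.e. DF 19:03:41;11.

19:03:41;11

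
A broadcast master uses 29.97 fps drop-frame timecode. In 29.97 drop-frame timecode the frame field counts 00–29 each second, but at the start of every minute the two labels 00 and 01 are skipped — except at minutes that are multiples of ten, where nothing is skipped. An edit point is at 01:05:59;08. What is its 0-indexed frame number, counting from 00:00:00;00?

Complete 10-minute blocks: 6, each 17982 frames → 107892.
Remaining 5 whole minutes in the current block: 1800 + 4 × 1798 = 8992 frames.
Within the current minute: 59 × 30 + 8 − 2 = 1776 (labels ;00/;01 skipped at this minute). Total = 107892 + 8992 + 1776 = 118660.

118660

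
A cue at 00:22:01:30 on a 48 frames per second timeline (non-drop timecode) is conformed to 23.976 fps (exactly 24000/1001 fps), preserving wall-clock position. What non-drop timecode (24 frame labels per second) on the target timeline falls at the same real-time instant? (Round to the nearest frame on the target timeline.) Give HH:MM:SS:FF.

Source frame index: (0×3600 + 22×60 + 1) × 48 + 30 = 63438.
Real time: 63438 / (48) = 10573/8 s.
Target frame: (10573/8) × (24000/1001) = 31719000/1001 ≈ 31687.313 → 31687.
At 24 labels/s: frame 31687 → 00:22:00:07.

00:22:00:07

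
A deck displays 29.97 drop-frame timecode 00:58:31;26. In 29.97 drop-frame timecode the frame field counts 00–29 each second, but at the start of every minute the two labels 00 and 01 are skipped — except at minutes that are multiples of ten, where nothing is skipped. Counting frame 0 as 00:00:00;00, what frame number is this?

Complete 10-minute blocks: 5, each 17982 frames → 89910.
Remaining 8 whole minutes in the current block: 1800 + 7 × 1798 = 14386 frames.
Within the current minute: 31 × 30 + 26 − 2 = 954 (labels ;00/;01 skipped at this minute). Total = 89910 + 14386 + 954 = 105250.

105250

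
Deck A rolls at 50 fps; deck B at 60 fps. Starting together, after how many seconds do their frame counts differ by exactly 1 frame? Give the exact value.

0.1 seconds

The gap grows by |60 − 50| = 10 frames per second.
Time for a 1-frame gap: 1 ÷ (10) = 0.1 s.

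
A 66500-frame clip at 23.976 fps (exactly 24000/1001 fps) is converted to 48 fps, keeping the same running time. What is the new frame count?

Target frames = source frames × (target rate / source rate) = 66500 × (48)/(24000/1001) = 66500 × 1001/500 = 133133.

133133 frames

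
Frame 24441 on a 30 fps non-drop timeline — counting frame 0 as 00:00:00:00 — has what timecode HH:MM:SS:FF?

24441 ÷ 30 = 814 full seconds, remainder 21 frames.
814 s = 0 h 13 min 34 s.
Timecode: 00:13:34:21.

00:13:34:21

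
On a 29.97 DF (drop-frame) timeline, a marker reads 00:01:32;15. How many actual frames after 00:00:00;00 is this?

Complete 10-minute blocks: 0, each 17982 frames → 0.
Remaining 1 whole minute in the current block: 1800 + 0 × 1798 = 1800 frames.
Within the current minute: 32 × 30 + 15 − 2 = 973 (labels ;00/;01 skipped at this minute). Total = 0 + 1800 + 973 = 2773.

2773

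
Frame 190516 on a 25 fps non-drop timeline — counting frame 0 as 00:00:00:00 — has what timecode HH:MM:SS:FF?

190516 ÷ 25 = 7620 full seconds, remainder 16 frames.
7620 s = 2 h 7 min 0 s.
Timecode: 02:07:00:16.

02:07:00:16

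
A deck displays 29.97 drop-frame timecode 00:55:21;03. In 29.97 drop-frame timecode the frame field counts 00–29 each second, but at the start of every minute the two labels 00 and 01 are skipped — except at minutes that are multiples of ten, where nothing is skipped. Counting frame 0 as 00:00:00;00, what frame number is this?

99533

Complete 10-minute blocks: 5, each 17982 frames → 89910.
Remaining 5 whole minutes in the current block: 1800 + 4 × 1798 = 8992 frames.
Within the current minute: 21 × 30 + 3 − 2 = 631 (labels ;00/;01 skipped at this minute). Total = 89910 + 8992 + 631 = 99533.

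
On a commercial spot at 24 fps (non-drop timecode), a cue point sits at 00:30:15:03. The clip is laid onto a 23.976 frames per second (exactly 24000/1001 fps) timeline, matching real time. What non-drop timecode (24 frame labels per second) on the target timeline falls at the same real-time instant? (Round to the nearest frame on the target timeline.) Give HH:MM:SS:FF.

00:30:13:07

Source frame index: (0×3600 + 30×60 + 15) × 24 + 3 = 43563.
Real time: 43563 / (24) = 14521/8 s.
Target frame: (14521/8) × (24000/1001) = 3351000/77 ≈ 43519.481 → 43519.
At 24 labels/s: frame 43519 → 00:30:13:07.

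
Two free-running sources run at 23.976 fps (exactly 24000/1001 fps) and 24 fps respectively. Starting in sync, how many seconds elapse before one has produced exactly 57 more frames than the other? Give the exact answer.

2377.375 seconds

The gap grows by |24 − 24000/1001| = 24/1001 frames per second.
Time for a 57-frame gap: 57 ÷ (24/1001) = 2377.375 s.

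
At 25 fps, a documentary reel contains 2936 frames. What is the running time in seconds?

Running time = 2936 / (25) = 117.44 s.

117.44 seconds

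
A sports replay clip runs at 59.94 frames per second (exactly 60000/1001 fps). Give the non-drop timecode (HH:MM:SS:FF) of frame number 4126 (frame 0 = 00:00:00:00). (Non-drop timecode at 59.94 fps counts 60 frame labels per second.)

4126 ÷ 60 = 68 full seconds, remainder 46 frames.
68 s = 0 h 1 min 8 s.
Timecode: 00:01:08:46.

00:01:08:46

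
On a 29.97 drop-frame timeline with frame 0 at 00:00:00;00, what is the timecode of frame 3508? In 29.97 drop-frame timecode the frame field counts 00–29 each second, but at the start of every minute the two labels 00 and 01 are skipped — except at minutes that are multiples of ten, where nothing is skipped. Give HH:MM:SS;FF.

Ten DF minutes hold 17982 frames, so frame 3508 lies in block 0 (frames 0–17981) with 3508 frames into that block.
The block's first minute is 1800 frames and the rest 1798 each; 3508 frames reaches minute 1, so 0 × 18 + 1 × 2 = 2 labels have been skipped so far.
Adding those back, label number 3508 + 2 = 3510 at 30 labels/s is 117 s + 0 f = 0 h 1 min 57 s frame 0, i.e. 00:01:57;00.

00:01:57;00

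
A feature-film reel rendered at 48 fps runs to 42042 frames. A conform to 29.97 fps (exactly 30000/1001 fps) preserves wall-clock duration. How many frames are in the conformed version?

Target frames = source frames × (target rate / source rate) = 42042 × (30000/1001)/(48) = 42042 × 625/1001 = 26250.

26250 frames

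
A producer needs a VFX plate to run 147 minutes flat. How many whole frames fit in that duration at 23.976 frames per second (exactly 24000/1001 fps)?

211468 frames

147 min = 8820 s.
Frames = 8820 × 24000/1001 = 30240000/143 ≈ 211468.5315.
Complete frames: 211468.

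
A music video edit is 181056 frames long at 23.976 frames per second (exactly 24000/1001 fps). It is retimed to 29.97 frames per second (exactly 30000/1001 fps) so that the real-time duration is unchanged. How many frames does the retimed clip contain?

Frames at target rate = 181056 × (30000/1001) / (24000/1001) = 226320.

226320 frames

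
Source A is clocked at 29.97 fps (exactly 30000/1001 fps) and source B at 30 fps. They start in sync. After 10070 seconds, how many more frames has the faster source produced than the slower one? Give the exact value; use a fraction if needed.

302100/1001 frames

A emits 30000/1001 × 10070 = 302100000/1001 frames; B emits 30 × 10070 = 302100.
Difference = 302100/1001 frames (≈ 301.7982); B is ahead of A.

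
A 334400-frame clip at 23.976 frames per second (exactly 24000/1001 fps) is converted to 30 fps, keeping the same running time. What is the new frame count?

418418 frames

Target frames = source frames × (target rate / source rate) = 334400 × (30)/(24000/1001) = 334400 × 1001/800 = 418418.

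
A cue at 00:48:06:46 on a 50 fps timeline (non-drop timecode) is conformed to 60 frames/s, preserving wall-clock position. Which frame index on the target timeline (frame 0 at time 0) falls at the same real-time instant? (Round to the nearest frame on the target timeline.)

Source frame index: (0×3600 + 48×60 + 6) × 50 + 46 = 144346.
Real time: 144346 / (50) = 72173/25 s.
Target frame: (72173/25) × (60) = 866076/5 ≈ 173215.200 → 173215.

frame 173215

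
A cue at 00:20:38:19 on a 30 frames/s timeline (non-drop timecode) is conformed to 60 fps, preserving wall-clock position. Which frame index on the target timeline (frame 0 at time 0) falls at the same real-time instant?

frame 74318

Source frame index: (0×3600 + 20×60 + 38) × 30 + 19 = 37159.
Real time: 37159 / (30) = 37159/30 s.
Target frame: (37159/30) × (60) = 74318.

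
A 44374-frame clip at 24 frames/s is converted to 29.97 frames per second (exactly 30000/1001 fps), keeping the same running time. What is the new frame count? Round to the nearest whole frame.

55412 frames

Frames at target rate = 44374 × (30000/1001) / (24) = 5042500/91 ≈ 55412.088.
Nearest whole frame: 55412.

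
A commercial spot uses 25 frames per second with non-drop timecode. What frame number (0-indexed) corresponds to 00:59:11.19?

Total seconds to the label: (0 × 3600 + 59 × 60 + 11) = 3551.
Frame index = 3551 × 25 + 19 = 88794.

frame 88794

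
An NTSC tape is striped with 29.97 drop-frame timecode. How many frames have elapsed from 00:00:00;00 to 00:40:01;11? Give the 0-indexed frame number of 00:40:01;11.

71969

As if non-drop at 30 labels/s: (0 × 3600 + 40 × 60 + 1) × 30 + 11 = 72041.
Minute boundaries passed: 40; those not divisible by 10: 40 − 4 = 36; dropped labels = 2 × 36 = 72.
Actual frame index = 72041 − 72 = 71969.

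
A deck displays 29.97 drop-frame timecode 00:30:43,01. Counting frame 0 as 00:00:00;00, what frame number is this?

Complete 10-minute blocks: 3, each 17982 frames → 53946.
Remaining 0 whole minutes in the current block: 0 frames.
Within the current minute: 43 × 30 + 1 = 1291. Total = 53946 + 0 + 1291 = 55237.

55237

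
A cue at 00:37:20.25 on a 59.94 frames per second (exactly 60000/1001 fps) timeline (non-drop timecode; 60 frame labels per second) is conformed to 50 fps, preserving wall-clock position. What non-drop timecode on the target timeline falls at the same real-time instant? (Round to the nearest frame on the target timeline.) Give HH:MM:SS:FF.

Source frame index: (0×3600 + 37×60 + 20) × 60 + 25 = 134425.
Real time: 134425 / (60000/1001) = 5382377/2400 s.
Target frame: (5382377/2400) × (50) = 5382377/48 ≈ 112132.854 → 112133.
At 50 labels/s: frame 112133 → 00:37:22:33.

00:37:22:33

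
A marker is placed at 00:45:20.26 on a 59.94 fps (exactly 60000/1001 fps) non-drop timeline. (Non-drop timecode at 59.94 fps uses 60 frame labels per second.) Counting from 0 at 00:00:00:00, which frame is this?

Total seconds to the label: (0 × 3600 + 45 × 60 + 20) = 2720.
Frame index = 2720 × 60 + 26 = 163226.

163226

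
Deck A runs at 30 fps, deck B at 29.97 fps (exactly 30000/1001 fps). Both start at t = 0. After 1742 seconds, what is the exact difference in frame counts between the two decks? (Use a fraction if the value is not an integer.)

A emits 30 × 1742 = 52260 frames; B emits 30000/1001 × 1742 = 4020000/77.
Difference = 4020/77 frames (≈ 52.2078); B is behind A.

4020/77 frames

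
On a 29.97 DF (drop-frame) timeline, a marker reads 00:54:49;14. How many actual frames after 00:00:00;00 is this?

As if non-drop at 30 labels/s: (0 × 3600 + 54 × 60 + 49) × 30 + 14 = 98684.
Minute boundaries passed: 54; those not divisible by 10: 54 − 5 = 49; dropped labels = 2 × 49 = 98.
Actual frame index = 98684 − 98 = 98586.

98586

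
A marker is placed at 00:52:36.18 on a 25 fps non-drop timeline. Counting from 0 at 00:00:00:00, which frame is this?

78918

Total seconds to the label: (0 × 3600 + 52 × 60 + 36) = 3156.
Frame index = 3156 × 25 + 18 = 78918.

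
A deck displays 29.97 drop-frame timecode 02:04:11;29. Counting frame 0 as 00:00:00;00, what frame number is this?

Complete 10-minute blocks: 12, each 17982 frames → 215784.
Remaining 4 whole minutes in the current block: 1800 + 3 × 1798 = 7194 frames.
Within the current minute: 11 × 30 + 29 − 2 = 357 (labels ;00/;01 skipped at this minute). Total = 215784 + 7194 + 357 = 223335.

223335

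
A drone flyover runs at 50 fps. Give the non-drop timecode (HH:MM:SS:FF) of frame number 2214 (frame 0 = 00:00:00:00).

2214 ÷ 50 = 44 full seconds, remainder 14 frames.
44 s = 0 h 0 min 44 s.
Timecode: 00:00:44:14.

00:00:44:14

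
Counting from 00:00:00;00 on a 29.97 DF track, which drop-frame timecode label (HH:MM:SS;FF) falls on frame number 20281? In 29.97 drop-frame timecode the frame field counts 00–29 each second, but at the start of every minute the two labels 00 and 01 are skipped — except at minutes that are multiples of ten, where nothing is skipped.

Ten DF minutes hold 17982 frames, so frame 20281 lies in block 1 (frames 17982–35963) with 2299 frames into that block.
The block's first minute is 1800 frames and the rest 1798 each; 2299 frames reaches minute 1, so 1 × 18 + 1 × 2 = 20 labels have been skipped so far.
Adding those back, label number 20281 + 20 = 20301 at 30 labels/s is 676 s + 21 f = 0 h 11 min 16 s frame 21, i.e. 00:11:16;21.

00:11:16;21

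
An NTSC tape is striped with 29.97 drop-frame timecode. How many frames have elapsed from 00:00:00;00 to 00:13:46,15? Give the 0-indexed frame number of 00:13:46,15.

As if non-drop at 30 labels/s: (0 × 3600 + 13 × 60 + 46) × 30 + 15 = 24795.
Minute boundaries passed: 13; those not divisible by 10: 13 − 1 = 12; dropped labels = 2 × 12 = 24.
Actual frame index = 24795 − 24 = 24771.

24771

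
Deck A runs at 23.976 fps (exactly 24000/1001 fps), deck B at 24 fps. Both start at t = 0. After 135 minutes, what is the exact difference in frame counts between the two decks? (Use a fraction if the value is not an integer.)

135 min = 8100 s.
A emits 24000/1001 × 8100 = 194400000/1001 frames; B emits 24 × 8100 = 194400.
Difference = 194400/1001 frames (≈ 194.2058); B is ahead of A.

194400/1001 frames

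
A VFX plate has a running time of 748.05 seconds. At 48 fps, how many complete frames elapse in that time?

35906 frames

Frames = 748.05 × 48 = 179532/5 ≈ 35906.4000.
Complete frames: 35906.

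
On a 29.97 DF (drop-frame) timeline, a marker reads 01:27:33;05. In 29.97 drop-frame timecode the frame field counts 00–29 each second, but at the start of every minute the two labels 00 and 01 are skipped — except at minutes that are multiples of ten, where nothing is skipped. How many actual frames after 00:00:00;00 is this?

As if non-drop at 30 labels/s: (1 × 3600 + 27 × 60 + 33) × 30 + 5 = 157595.
Minute boundaries passed: 87; those not divisible by 10: 87 − 8 = 79; dropped labels = 2 × 79 = 158.
Actual frame index = 157595 − 158 = 157437.

157437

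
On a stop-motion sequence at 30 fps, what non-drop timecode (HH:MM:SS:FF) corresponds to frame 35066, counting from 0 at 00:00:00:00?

35066 ÷ 30 = 1168 full seconds, remainder 26 frames.
1168 s = 0 h 19 min 28 s.
Timecode: 00:19:28:26.

00:19:28:26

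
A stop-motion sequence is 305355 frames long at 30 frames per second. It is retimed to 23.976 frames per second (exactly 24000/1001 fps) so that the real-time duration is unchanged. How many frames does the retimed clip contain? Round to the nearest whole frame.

244040 frames

Frames at target rate = 305355 × (24000/1001) / (30) = 244284000/1001 ≈ 244039.960.
Nearest whole frame: 244040.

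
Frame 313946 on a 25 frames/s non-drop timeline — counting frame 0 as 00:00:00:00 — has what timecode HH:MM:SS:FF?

03:29:17:21

313946 ÷ 25 = 12557 full seconds, remainder 21 frames.
12557 s = 3 h 29 min 17 s.
Timecode: 03:29:17:21.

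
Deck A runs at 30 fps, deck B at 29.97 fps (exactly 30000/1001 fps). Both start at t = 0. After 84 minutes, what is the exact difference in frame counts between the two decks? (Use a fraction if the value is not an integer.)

84 min = 5040 s.
A emits 30 × 5040 = 151200 frames; B emits 30000/1001 × 5040 = 21600000/143.
Difference = 21600/143 frames (≈ 151.0490); B is behind A.

21600/143 frames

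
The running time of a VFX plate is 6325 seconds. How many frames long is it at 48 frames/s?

Frames = 6325 × 48 = 303600.

303600 frames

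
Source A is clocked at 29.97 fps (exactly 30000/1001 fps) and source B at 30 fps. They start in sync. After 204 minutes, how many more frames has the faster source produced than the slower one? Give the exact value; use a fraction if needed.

204 min = 12240 s.
A emits 30000/1001 × 12240 = 367200000/1001 frames; B emits 30 × 12240 = 367200.
Difference = 367200/1001 frames (≈ 366.8332); B is ahead of A.

367200/1001 frames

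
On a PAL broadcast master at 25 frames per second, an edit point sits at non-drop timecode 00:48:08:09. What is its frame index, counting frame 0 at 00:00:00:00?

Total seconds to the label: (0 × 3600 + 48 × 60 + 8) = 2888.
Frame index = 2888 × 25 + 9 = 72209.

frame 72209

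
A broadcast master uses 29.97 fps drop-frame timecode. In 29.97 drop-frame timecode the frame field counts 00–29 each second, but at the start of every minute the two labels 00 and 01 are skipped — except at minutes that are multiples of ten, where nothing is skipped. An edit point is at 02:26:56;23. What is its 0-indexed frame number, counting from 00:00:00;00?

264239

Complete 10-minute blocks: 14, each 17982 frames → 251748.
Remaining 6 whole minutes in the current block: 1800 + 5 × 1798 = 10790 frames.
Within the current minute: 56 × 30 + 23 − 2 = 1701 (labels ;00/;01 skipped at this minute). Total = 251748 + 10790 + 1701 = 264239.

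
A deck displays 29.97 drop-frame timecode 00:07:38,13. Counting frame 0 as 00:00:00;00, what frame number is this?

13739

Complete 10-minute blocks: 0, each 17982 frames → 0.
Remaining 7 whole minutes in the current block: 1800 + 6 × 1798 = 12588 frames.
Within the current minute: 38 × 30 + 13 − 2 = 1151 (labels ;00/;01 skipped at this minute). Total = 0 + 12588 + 1151 = 13739.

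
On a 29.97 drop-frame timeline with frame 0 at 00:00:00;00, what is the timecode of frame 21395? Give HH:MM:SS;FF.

00:11:53;25

Ten DF minutes hold 17982 frames, so frame 21395 lies in block 1 (frames 17982–35963) with 3413 frames into that block.
The block's first minute is 1800 frames and the rest 1798 each; 3413 frames reaches minute 1, so 1 × 18 + 1 × 2 = 20 labels have been skipped so far.
Adding those back, label number 21395 + 20 = 21415 at 30 labels/s is 713 s + 25 f = 0 h 11 min 53 s frame 25, i.e. 00:11:53;25.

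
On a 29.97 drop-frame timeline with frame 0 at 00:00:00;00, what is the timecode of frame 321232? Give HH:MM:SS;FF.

Ten DF minutes hold 17982 frames, so frame 321232 lies in block 17 (frames 305694–323675) with 15538 frames into that block.
The block's first minute is 1800 frames and the rest 1798 each; 15538 frames reaches minute 8, so 17 × 18 + 8 × 2 = 322 labels have been skipped so far.
Adding those back, label number 321232 + 322 = 321554 at 30 labels/s is 10718 s + 14 f = 2 h 58 min 38 s frame 14, i.e. 02:58:38;14.

02:58:38;14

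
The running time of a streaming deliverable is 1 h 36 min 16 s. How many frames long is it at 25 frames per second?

144400 frames

1 h 36 min 16 s = 5776 s.
Frames = 5776 × 25 = 144400.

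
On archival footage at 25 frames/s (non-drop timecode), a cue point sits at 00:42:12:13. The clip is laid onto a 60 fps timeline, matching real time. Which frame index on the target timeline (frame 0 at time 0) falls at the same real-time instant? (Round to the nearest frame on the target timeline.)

frame 151951

Source frame index: (0×3600 + 42×60 + 12) × 25 + 13 = 63313.
Real time: 63313 / (25) = 63313/25 s.
Target frame: (63313/25) × (60) = 759756/5 ≈ 151951.200 → 151951.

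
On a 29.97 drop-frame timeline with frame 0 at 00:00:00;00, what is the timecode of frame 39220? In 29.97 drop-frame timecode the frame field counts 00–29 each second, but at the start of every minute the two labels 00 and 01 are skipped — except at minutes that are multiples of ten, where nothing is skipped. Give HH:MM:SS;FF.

00:21:48;18

Each 10-minute DF block holds 10 × 60 × 30 − 9 × 2 = 17982 frames. 39220 ÷ 17982 → 2 full blocks, remainder 3256.
Within the partial block the first minute is 1800 frames and each further minute 1798, so 1 further minute boundary passed. Total skipped labels = 18 × 2 + 2 × 1 = 38.
Non-drop label index = 39220 + 38 = 39258; at 30 labels/s that is 00:21:48:18, i.e. DF 00:21:48;18.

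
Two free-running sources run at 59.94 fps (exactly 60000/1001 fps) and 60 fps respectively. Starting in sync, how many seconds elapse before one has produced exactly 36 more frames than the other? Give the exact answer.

600.6 seconds

The gap grows by |60 − 60000/1001| = 60/1001 frames per second.
Time for a 36-frame gap: 36 ÷ (60/1001) = 600.6 s.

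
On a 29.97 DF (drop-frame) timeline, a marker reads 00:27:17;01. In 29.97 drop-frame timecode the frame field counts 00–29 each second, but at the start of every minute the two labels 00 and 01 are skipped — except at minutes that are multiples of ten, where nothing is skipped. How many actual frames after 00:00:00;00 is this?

49061

Complete 10-minute blocks: 2, each 17982 frames → 35964.
Remaining 7 whole minutes in the current block: 1800 + 6 × 1798 = 12588 frames.
Within the current minute: 17 × 30 + 1 − 2 = 509 (labels ;00/;01 skipped at this minute). Total = 35964 + 12588 + 509 = 49061.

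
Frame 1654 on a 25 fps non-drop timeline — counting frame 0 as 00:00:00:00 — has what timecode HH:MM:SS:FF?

00:01:06:04

1654 ÷ 25 = 66 full seconds, remainder 4 frames.
66 s = 0 h 1 min 6 s.
Timecode: 00:01:06:04.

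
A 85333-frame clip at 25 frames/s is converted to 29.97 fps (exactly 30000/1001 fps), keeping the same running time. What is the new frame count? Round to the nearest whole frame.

102297 frames

Frames at target rate = 85333 × (30000/1001) / (25) = 102399600/1001 ≈ 102297.303.
Nearest whole frame: 102297.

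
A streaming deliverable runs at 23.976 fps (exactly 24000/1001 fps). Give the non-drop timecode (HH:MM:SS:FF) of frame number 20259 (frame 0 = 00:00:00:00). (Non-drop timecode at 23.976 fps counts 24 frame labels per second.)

20259 ÷ 24 = 844 full seconds, remainder 3 frames.
844 s = 0 h 14 min 4 s.
Timecode: 00:14:04:03.

00:14:04:03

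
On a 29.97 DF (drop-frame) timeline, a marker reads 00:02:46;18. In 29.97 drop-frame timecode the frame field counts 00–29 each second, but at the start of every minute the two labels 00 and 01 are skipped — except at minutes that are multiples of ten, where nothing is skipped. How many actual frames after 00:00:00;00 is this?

4994

Complete 10-minute blocks: 0, each 17982 frames → 0.
Remaining 2 whole minutes in the current block: 1800 + 1 × 1798 = 3598 frames.
Within the current minute: 46 × 30 + 18 − 2 = 1396 (labels ;00/;01 skipped at this minute). Total = 0 + 3598 + 1396 = 4994.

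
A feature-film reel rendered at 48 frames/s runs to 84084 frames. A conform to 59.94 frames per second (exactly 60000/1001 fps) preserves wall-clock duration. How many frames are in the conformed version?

Target frames = source frames × (target rate / source rate) = 84084 × (60000/1001)/(48) = 84084 × 1250/1001 = 105000.

105000 frames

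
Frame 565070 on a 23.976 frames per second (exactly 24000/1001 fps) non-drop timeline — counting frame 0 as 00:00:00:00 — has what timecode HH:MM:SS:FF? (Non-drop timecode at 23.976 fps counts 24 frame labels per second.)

565070 ÷ 24 = 23544 full seconds, remainder 14 frames.
23544 s = 6 h 32 min 24 s.
Timecode: 06:32:24:14.

06:32:24:14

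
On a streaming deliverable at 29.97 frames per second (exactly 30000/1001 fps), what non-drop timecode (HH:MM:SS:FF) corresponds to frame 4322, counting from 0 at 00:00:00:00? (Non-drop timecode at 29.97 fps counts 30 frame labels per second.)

00:02:24:02

4322 ÷ 30 = 144 full seconds, remainder 2 frames.
144 s = 0 h 2 min 24 s.
Timecode: 00:02:24:02.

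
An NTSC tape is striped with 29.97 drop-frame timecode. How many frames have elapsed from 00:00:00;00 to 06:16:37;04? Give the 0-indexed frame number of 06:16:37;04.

677236

As if non-drop at 30 labels/s: (6 × 3600 + 16 × 60 + 37) × 30 + 4 = 677914.
Minute boundaries passed: 376; those not divisible by 10: 376 − 37 = 339; dropped labels = 2 × 339 = 678.
Actual frame index = 677914 − 678 = 677236.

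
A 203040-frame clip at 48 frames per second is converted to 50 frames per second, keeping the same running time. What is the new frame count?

Target frames = source frames × (target rate / source rate) = 203040 × (50)/(48) = 203040 × 25/24 = 211500.

211500 frames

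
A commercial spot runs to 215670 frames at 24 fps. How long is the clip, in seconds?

Running time = 215670 / (24) = 8986.25 s.

8986.25 seconds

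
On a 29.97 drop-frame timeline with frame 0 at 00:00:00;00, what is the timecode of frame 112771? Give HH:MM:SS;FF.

01:02:42;23

Ten DF minutes hold 17982 frames, so frame 112771 lies in block 6 (frames 107892–125873) with 4879 frames into that block.
The block's first minute is 1800 frames and the rest 1798 each; 4879 frames reaches minute 2, so 6 × 18 + 2 × 2 = 112 labels have been skipped so far.
Adding those back, label number 112771 + 112 = 112883 at 30 labels/s is 3762 s + 23 f = 1 h 2 min 42 s frame 23, i.e. 01:02:42;23.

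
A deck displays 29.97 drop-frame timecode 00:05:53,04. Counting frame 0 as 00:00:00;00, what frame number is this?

10584

As if non-drop at 30 labels/s: (0 × 3600 + 5 × 60 + 53) × 30 + 4 = 10594.
Minute boundaries passed: 5; those not divisible by 10: 5 − 0 = 5; dropped labels = 2 × 5 = 10.
Actual frame index = 10594 − 10 = 10584.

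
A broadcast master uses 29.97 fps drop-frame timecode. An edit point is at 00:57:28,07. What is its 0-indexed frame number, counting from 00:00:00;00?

As if non-drop at 30 labels/s: (0 × 3600 + 57 × 60 + 28) × 30 + 7 = 103447.
Minute boundaries passed: 57; those not divisible by 10: 57 − 5 = 52; dropped labels = 2 × 52 = 104.
Actual frame index = 103447 − 104 = 103343.

103343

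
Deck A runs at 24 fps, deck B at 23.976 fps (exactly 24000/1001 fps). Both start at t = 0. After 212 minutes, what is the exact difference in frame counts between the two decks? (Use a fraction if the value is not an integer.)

212 min = 12720 s.
A emits 24 × 12720 = 305280 frames; B emits 24000/1001 × 12720 = 305280000/1001.
Difference = 305280/1001 frames (≈ 304.9750); B is behind A.

305280/1001 frames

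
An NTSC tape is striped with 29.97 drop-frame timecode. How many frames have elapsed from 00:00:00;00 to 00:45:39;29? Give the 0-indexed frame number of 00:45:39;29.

As if non-drop at 30 labels/s: (0 × 3600 + 45 × 60 + 39) × 30 + 29 = 82199.
Minute boundaries passed: 45; those not divisible by 10: 45 − 4 = 41; dropped labels = 2 × 41 = 82.
Actual frame index = 82199 − 82 = 82117.

82117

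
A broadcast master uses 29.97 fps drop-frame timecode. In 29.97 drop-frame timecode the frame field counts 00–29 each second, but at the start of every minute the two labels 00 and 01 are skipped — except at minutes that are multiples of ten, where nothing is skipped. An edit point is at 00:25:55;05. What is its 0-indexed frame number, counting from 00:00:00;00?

Complete 10-minute blocks: 2, each 17982 frames → 35964.
Remaining 5 whole minutes in the current block: 1800 + 4 × 1798 = 8992 frames.
Within the current minute: 55 × 30 + 5 − 2 = 1653 (labels ;00/;01 skipped at this minute). Total = 35964 + 8992 + 1653 = 46609.

46609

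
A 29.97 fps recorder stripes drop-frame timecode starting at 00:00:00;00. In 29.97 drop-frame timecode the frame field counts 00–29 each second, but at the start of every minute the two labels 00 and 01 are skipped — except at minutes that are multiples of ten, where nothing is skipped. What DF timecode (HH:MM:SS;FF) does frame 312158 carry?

02:53:35;20

Each 10-minute DF block holds 10 × 60 × 30 − 9 × 2 = 17982 frames. 312158 ÷ 17982 → 17 full blocks, remainder 6464.
Within the partial block the first minute is 1800 frames and each further minute 1798, so 3 further minute boundaries passed. Total skipped labels = 18 × 17 + 2 × 3 = 312.
Non-drop label index = 312158 + 312 = 312470; at 30 labels/s that is 02:53:35:20, i.e. DF 02:53:35;20.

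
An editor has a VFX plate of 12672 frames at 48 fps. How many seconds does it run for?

Running time = 12672 / (48) = 264 s.

264 seconds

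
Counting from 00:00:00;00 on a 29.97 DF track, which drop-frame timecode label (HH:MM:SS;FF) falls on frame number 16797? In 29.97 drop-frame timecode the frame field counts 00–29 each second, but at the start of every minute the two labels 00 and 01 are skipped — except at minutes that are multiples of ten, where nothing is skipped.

Each 10-minute DF block holds 10 × 60 × 30 − 9 × 2 = 17982 frames. 16797 ÷ 17982 → 0 full blocks, remainder 16797.
Within the partial block the first minute is 1800 frames and each further minute 1798, so 9 further minute boundaries passed. Total skipped labels = 18 × 0 + 2 × 9 = 18.
Non-drop label index = 16797 + 18 = 16815; at 30 labels/s that is 00:09:20:15, i.e. DF 00:09:20;15.

00:09:20;15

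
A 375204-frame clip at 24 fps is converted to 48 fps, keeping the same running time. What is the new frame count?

750408 frames

Frames at target rate = 375204 × (48) / (24) = 750408.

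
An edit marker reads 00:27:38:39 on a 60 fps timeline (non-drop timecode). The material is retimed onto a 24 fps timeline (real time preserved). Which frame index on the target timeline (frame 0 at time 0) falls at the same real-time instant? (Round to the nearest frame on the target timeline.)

frame 39808

Source frame index: (0×3600 + 27×60 + 38) × 60 + 39 = 99519.
Real time: 99519 / (60) = 33173/20 s.
Target frame: (33173/20) × (24) = 199038/5 ≈ 39807.600 → 39808.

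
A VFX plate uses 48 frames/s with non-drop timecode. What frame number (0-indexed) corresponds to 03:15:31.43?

Total seconds to the label: (3 × 3600 + 15 × 60 + 31) = 11731.
Frame index = 11731 × 48 + 43 = 563131.

frame 563131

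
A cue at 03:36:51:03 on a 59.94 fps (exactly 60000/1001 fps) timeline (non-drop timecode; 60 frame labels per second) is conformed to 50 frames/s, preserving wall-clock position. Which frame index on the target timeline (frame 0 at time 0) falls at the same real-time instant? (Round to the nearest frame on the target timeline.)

frame 651203

Source frame index: (3×3600 + 36×60 + 51) × 60 + 3 = 780663.
Real time: 780663 / (60000/1001) = 260481221/20000 s.
Target frame: (260481221/20000) × (50) = 260481221/400 ≈ 651203.052 → 651203.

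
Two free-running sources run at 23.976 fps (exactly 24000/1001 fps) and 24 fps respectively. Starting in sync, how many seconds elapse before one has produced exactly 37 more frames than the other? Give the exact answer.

37037/24 seconds

The gap grows by |24 − 24000/1001| = 24/1001 frames per second.
Time for a 37-frame gap: 37 ÷ (24/1001) = 37037/24 s.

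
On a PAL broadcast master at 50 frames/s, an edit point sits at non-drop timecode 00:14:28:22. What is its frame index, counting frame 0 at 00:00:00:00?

43422

Total seconds to the label: (0 × 3600 + 14 × 60 + 28) = 868.
Frame index = 868 × 50 + 22 = 43422.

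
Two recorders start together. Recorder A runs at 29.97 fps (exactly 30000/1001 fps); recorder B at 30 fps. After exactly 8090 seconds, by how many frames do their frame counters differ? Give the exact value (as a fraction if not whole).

242700/1001 frames

A emits 30000/1001 × 8090 = 242700000/1001 frames; B emits 30 × 8090 = 242700.
Difference = 242700/1001 frames (≈ 242.4575); B is ahead of A.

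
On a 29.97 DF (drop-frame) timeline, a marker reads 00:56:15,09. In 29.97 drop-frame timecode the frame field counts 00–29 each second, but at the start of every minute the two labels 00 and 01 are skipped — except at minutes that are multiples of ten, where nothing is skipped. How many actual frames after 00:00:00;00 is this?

101157

Complete 10-minute blocks: 5, each 17982 frames → 89910.
Remaining 6 whole minutes in the current block: 1800 + 5 × 1798 = 10790 frames.
Within the current minute: 15 × 30 + 9 − 2 = 457 (labels ;00/;01 skipped at this minute). Total = 89910 + 10790 + 457 = 101157.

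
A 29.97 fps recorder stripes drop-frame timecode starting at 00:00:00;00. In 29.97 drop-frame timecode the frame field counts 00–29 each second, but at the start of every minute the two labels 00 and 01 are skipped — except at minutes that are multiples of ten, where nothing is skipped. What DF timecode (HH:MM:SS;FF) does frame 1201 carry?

00:00:40;01

Ten DF minutes hold 17982 frames, so frame 1201 lies in block 0 (frames 0–17981) with 1201 frames into that block.
The block's first minute is 1800 frames and the rest 1798 each; 1201 frames reaches minute 0, so 0 × 18 + 0 × 2 = 0 labels have been skipped so far.
Adding those back, label number 1201 + 0 = 1201 at 30 labels/s is 40 s + 1 f = 0 h 0 min 40 s frame 1, i.e. 00:00:40;01.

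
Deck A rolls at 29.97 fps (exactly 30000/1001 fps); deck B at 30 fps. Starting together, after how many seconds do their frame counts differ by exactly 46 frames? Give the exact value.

23023/15 seconds

The gap grows by |30 − 30000/1001| = 30/1001 frames per second.
Time for a 46-frame gap: 46 ÷ (30/1001) = 23023/15 s.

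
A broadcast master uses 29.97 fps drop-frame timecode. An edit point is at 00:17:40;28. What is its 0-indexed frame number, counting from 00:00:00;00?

31796

Complete 10-minute blocks: 1, each 17982 frames → 17982.
Remaining 7 whole minutes in the current block: 1800 + 6 × 1798 = 12588 frames.
Within the current minute: 40 × 30 + 28 − 2 = 1226 (labels ;00/;01 skipped at this minute). Total = 17982 + 12588 + 1226 = 31796.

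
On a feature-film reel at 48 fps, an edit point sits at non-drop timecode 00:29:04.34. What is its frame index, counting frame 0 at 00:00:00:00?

Total seconds to the label: (0 × 3600 + 29 × 60 + 4) = 1744.
Frame index = 1744 × 48 + 34 = 83746.

frame 83746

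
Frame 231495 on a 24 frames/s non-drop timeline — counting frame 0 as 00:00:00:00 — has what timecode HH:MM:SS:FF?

02:40:45:15

231495 ÷ 24 = 9645 full seconds, remainder 15 frames.
9645 s = 2 h 40 min 45 s.
Timecode: 02:40:45:15.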